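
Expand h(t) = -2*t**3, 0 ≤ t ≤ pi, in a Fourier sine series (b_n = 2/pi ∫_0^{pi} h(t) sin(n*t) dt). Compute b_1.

b_1 = 2/pi ∫_0^{pi} (-2*t**3) sin(t) dt.
Integrating by parts three times (tabular method), an antiderivative of (-2*t**3) sin(t) is 2*t**3*cos(t) - 6*t**2*sin(t) - 12*t*cos(t) + 12*sin(t); evaluating from 0 to pi: ∫_{0}^{pi} (-2*t**3) sin(t) dt = (2*pi*(6 - pi**2)) - (0) = 2*pi*(6 - pi**2).
Hence b_1 = (2/pi)·(2*pi*(6 - pi**2)) = 24 - 4*pi**2.

24 - 4*pi**2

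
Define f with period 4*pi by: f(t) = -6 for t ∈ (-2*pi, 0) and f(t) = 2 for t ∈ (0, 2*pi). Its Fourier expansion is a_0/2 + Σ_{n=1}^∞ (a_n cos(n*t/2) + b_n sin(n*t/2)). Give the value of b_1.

b_1 = (1/(2*pi)) ∫_{-2*pi}^{2*pi} f(t) sin(t/2) dt.
Split the integral at the breakpoints.
Directly, an antiderivative of (-6) sin(t/2) is 12*cos(t/2); evaluating from -2*pi to 0: ∫_{-2*pi}^{0} (-6) sin(t/2) dt = (12) - (-12) = 24.
Directly, an antiderivative of (2) sin(t/2) is -4*cos(t/2); evaluating from 0 to 2*pi: ∫_{0}^{2*pi} (2) sin(t/2) dt = (4) - (-4) = 8.
Summing the pieces and multiplying by (1/(2*pi)) gives b_1 = 16/pi.

16/pi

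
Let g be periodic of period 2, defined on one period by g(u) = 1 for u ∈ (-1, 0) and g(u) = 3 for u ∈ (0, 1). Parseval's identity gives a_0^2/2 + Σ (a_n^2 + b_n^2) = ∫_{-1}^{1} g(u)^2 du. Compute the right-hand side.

10

∫_{-1}^{1} g(u)^2 du = 10.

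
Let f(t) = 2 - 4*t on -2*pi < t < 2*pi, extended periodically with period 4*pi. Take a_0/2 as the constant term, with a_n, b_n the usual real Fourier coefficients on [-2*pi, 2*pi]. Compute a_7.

a_7 = (1/(2*pi)) ∫_{-2*pi}^{2*pi} f(t) cos(7*t/2) dt.
Integrating by parts (boundary term plus one more integral), an antiderivative of (2 - 4*t) cos(7*t/2) is -8*t*sin(7*t/2)/7 + 4*sin(7*t/2)/7 - 16*cos(7*t/2)/49; evaluating from -2*pi to 2*pi: ∫_{-2*pi}^{2*pi} (2 - 4*t) cos(7*t/2) dt = (16/49) - (16/49) = 0.
Hence a_7 = (1/(2*pi))·(0) = 0.

0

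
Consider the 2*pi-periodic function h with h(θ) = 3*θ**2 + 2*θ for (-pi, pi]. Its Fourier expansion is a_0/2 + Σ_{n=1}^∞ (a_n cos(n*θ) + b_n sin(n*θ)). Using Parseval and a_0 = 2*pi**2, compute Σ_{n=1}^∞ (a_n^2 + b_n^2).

8*pi**2*(5 + 3*pi**2)/15

Parseval: a_0^2/2 + Σ_{n≥1} (a_n^2+b_n^2) = 1/pi ∫_{-pi}^{pi} h(θ)^2 dθ = 2*pi**2*(20 + 27*pi**2)/15.
Subtract a_0^2/2 = 2*pi**4: Σ (a_n^2+b_n^2) = 8*pi**2*(5 + 3*pi**2)/15.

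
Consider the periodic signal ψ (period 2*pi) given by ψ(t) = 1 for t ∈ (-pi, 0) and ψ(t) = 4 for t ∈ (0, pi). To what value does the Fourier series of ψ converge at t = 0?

5/2

At t = 0 the one-sided limits are ψ(0^-) = 1 and ψ(0^+) = 4.
By Dirichlet's theorem the series converges to their average, [(1) + (4)]/2 = 5/2.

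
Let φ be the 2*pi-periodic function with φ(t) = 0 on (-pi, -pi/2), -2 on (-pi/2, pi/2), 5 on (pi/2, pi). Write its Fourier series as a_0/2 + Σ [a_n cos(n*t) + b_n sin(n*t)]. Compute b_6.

b_6 = 1/pi ∫_{-pi}^{pi} φ(t) sin(6*t) dt.
Split the integral at the breakpoints.
∫_{-pi}^{-pi/2} (0) sin(6*t) dt = 0.
Directly, an antiderivative of (-2) sin(6*t) is cos(6*t)/3; evaluating from -pi/2 to pi/2: ∫_{-pi/2}^{pi/2} (-2) sin(6*t) dt = (-1/3) - (-1/3) = 0.
Directly, an antiderivative of (5) sin(6*t) is -5*cos(6*t)/6; evaluating from pi/2 to pi: ∫_{pi/2}^{pi} (5) sin(6*t) dt = (-5/6) - (5/6) = -5/3.
Summing the pieces and multiplying by (1/pi) gives b_6 = -5/(3*pi).

-5/(3*pi)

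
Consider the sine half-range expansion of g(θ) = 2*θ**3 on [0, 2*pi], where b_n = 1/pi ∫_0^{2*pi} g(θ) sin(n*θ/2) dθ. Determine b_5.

-192/125 + 32*pi**2/5

b_5 = 1/pi ∫_0^{2*pi} (2*θ**3) sin(5*θ/2) dθ.
Integrating by parts three times (tabular method), an antiderivative of (2*θ**3) sin(5*θ/2) is -4*θ**3*cos(5*θ/2)/5 + 24*θ**2*sin(5*θ/2)/25 + 96*θ*cos(5*θ/2)/125 - 192*sin(5*θ/2)/625; evaluating from 0 to 2*pi: ∫_{0}^{2*pi} (2*θ**3) sin(5*θ/2) dθ = (32*pi*(-6 + 25*pi**2)/125) - (0) = 32*pi*(-6 + 25*pi**2)/125.
Hence b_5 = (1/pi)·(32*pi*(-6 + 25*pi**2)/125) = -192/125 + 32*pi**2/5.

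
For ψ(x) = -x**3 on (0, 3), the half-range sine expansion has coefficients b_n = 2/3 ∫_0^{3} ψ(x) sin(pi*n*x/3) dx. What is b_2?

-81/(2*pi**3) + 27/pi

b_2 = 2/3 ∫_0^{3} (-x**3) sin(2*pi*x/3) dx.
Integrating by parts three times (tabular method), an antiderivative of (-x**3) sin(2*pi*x/3) is 3*x**3*cos(2*pi*x/3)/(2*pi) - 27*x**2*sin(2*pi*x/3)/(4*pi**2) - 81*x*cos(2*pi*x/3)/(4*pi**3) + 243*sin(2*pi*x/3)/(8*pi**4); evaluating from 0 to 3: ∫_{0}^{3} (-x**3) sin(2*pi*x/3) dx = (81*(-3 + 2*pi**2)/(4*pi**3)) - (0) = 81*(-3 + 2*pi**2)/(4*pi**3).
Hence b_2 = (2/3)·(81*(-3 + 2*pi**2)/(4*pi**3)) = -81/(2*pi**3) + 27/pi.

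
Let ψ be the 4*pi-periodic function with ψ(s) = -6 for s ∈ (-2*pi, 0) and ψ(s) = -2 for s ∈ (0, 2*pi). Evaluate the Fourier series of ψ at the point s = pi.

ψ is continuous at s = pi with value -2, so the series converges to -2 there.

-2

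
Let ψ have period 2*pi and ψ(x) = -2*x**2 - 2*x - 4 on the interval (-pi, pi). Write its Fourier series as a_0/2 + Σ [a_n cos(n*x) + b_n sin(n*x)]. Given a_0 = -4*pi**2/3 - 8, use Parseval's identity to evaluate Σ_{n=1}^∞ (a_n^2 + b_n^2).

8*pi**2*(15 + 4*pi**2)/45

Parseval: a_0^2/2 + Σ_{n≥1} (a_n^2+b_n^2) = 1/pi ∫_{-pi}^{pi} ψ(x)^2 dx = 32 + 40*pi**2/3 + 8*pi**4/5.
Subtract a_0^2/2 = 8*(6 + pi**2)**2/9: Σ (a_n^2+b_n^2) = 8*pi**2*(15 + 4*pi**2)/45.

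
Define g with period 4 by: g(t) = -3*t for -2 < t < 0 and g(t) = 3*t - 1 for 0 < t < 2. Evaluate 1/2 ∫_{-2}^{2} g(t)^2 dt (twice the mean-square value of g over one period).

19

1/2 ∫_{-2}^{2} g(t)^2 dt = 1/2 · (38) = 19.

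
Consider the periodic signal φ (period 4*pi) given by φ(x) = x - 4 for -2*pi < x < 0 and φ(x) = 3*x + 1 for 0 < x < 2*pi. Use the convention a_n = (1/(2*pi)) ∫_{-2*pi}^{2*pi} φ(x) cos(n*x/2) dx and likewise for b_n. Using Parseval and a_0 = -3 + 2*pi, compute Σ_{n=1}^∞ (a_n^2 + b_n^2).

25/2 + 20*pi + 34*pi**2/3

Parseval: a_0^2/2 + Σ_{n≥1} (a_n^2+b_n^2) = (1/(2*pi)) ∫_{-2*pi}^{2*pi} φ(x)^2 dx = 17 + 14*pi + 40*pi**2/3.
Subtract a_0^2/2 = (3 - 2*pi)**2/2: Σ (a_n^2+b_n^2) = 25/2 + 20*pi + 34*pi**2/3.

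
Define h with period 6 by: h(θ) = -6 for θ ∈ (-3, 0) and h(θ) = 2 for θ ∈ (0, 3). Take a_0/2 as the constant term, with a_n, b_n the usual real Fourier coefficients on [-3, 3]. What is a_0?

-4

a_0 = 1/3 ∫_{-3}^{3} h(θ) dθ = 1/3 · (-12) = -4.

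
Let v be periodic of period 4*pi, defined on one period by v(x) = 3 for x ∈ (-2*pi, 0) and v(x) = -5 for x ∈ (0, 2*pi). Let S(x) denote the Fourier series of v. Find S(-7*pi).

x = -7*pi differs from x = pi by -2 full period(s), and the series is 4*pi-periodic.
v is continuous at x = pi with value -5, so the series converges to -5 there.

-5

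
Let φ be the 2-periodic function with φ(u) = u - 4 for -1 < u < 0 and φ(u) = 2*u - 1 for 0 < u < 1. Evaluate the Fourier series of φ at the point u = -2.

u = -2 differs from u = 0 by -1 full period(s), and the series is 2-periodic.
At u = 0 the one-sided limits are φ(0^-) = -4 and φ(0^+) = -1.
By Dirichlet's theorem the series converges to their average, [(-4) + (-1)]/2 = -5/2.

-5/2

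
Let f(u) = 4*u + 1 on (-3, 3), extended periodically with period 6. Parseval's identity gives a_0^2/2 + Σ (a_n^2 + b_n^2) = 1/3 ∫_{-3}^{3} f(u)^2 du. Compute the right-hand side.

98

1/3 ∫_{-3}^{3} f(u)^2 du = 1/3 · (294) = 98.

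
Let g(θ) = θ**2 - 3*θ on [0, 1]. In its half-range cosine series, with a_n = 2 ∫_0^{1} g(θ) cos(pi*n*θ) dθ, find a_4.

1/(4*pi**2)

a_4 = 2 ∫_0^{1} (θ**2 - 3*θ) cos(4*pi*θ) dθ.
Integrating by parts twice (tabular method), an antiderivative of (θ**2 - 3*θ) cos(4*pi*θ) is θ**2*sin(4*pi*θ)/(4*pi) - 3*θ*sin(4*pi*θ)/(4*pi) + θ*cos(4*pi*θ)/(8*pi**2) - sin(4*pi*θ)/(32*pi**3) - 3*cos(4*pi*θ)/(16*pi**2); evaluating from 0 to 1: ∫_{0}^{1} (θ**2 - 3*θ) cos(4*pi*θ) dθ = (-1/(16*pi**2)) - (-3/(16*pi**2)) = 1/(8*pi**2).
Hence a_4 = 2·(1/(8*pi**2)) = 1/(4*pi**2).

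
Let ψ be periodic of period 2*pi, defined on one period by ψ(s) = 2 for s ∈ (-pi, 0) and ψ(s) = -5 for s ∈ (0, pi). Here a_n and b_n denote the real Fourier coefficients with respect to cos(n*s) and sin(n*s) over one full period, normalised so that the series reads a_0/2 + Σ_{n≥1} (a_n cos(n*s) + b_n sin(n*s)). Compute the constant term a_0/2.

-3/2

a_0 = 1/pi ∫_{-pi}^{pi} ψ(s) ds = 1/pi · (-3*pi) = -3.
So the constant term a_0/2 = -3/2.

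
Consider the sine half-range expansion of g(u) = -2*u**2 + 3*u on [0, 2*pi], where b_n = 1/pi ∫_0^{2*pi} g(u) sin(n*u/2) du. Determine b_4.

-3 + 4*pi

b_4 = 1/pi ∫_0^{2*pi} (-2*u**2 + 3*u) sin(2*u) du.
Integrating by parts twice (tabular method), an antiderivative of (-2*u**2 + 3*u) sin(2*u) is u**2*cos(2*u) - u*sin(2*u) - 3*u*cos(2*u)/2 + 3*sin(2*u)/4 - cos(2*u)/2; evaluating from 0 to 2*pi: ∫_{0}^{2*pi} (-2*u**2 + 3*u) sin(2*u) du = (-3*pi - 1/2 + 4*pi**2) - (-1/2) = pi*(-3 + 4*pi).
Hence b_4 = (1/pi)·(pi*(-3 + 4*pi)) = -3 + 4*pi.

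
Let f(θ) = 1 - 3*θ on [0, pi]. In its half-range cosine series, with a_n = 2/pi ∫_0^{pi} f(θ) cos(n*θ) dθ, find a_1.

a_1 = 2/pi ∫_0^{pi} (1 - 3*θ) cos(θ) dθ.
Integrating by parts (boundary term plus one more integral), an antiderivative of (1 - 3*θ) cos(θ) is -3*θ*sin(θ) + sin(θ) - 3*cos(θ); evaluating from 0 to pi: ∫_{0}^{pi} (1 - 3*θ) cos(θ) dθ = (3) - (-3) = 6.
Hence a_1 = (2/pi)·(6) = 12/pi.

12/pi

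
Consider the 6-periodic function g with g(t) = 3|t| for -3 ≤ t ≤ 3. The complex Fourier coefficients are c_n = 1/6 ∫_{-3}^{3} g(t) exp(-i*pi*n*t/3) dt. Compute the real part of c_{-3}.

Since g is real-valued, Re(c_{-3}) = 1/6 ∫_{-3}^{3} g(t) cos(-pi*t) dt = a_{3}/2.
g is even and cos(-pi*t) is even, so the integrand is even: ∫_{-3}^{3} g(t) cos(-pi*t) dt = 2∫_0^{3} g(t) cos(-pi*t) dt.
Integrating by parts (boundary term plus one more integral), an antiderivative of (3*t) cos(-pi*t) is 3*t*sin(pi*t)/pi + 3*cos(pi*t)/pi**2; evaluating from 0 to 3: ∫_{0}^{3} (3*t) cos(-pi*t) dt = (-3/pi**2) - (3/pi**2) = -6/pi**2.
So ∫_{-3}^{3} g(t) cos(-pi*t) dt = -12/pi**2.
Hence Re(c_{-3}) = (1/6)·(-12/pi**2) = -2/pi**2.

-2/pi**2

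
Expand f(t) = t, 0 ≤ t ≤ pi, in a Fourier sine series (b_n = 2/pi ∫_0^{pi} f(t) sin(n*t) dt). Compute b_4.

b_4 = 2/pi ∫_0^{pi} (t) sin(4*t) dt.
Integrating by parts (boundary term plus one more integral), an antiderivative of (t) sin(4*t) is -t*cos(4*t)/4 + sin(4*t)/16; evaluating from 0 to pi: ∫_{0}^{pi} (t) sin(4*t) dt = (-pi/4) - (0) = -pi/4.
Hence b_4 = (2/pi)·(-pi/4) = -1/2.

-1/2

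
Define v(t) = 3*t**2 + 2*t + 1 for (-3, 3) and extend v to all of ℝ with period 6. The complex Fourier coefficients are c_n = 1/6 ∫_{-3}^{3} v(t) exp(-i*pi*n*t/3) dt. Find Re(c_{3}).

-6/pi**2

Since v is real-valued, Re(c_{3}) = 1/6 ∫_{-3}^{3} v(t) cos(pi*t) dt = a_{3}/2.
Integrating by parts twice (tabular method), an antiderivative of (3*t**2 + 2*t + 1) cos(pi*t) is 3*t**2*sin(pi*t)/pi + 2*t*sin(pi*t)/pi + 6*t*cos(pi*t)/pi**2 - 6*sin(pi*t)/pi**3 + sin(pi*t)/pi + 2*cos(pi*t)/pi**2; evaluating from -3 to 3: ∫_{-3}^{3} (3*t**2 + 2*t + 1) cos(pi*t) dt = (-20/pi**2) - (16/pi**2) = -36/pi**2.
Hence Re(c_{3}) = (1/6)·(-36/pi**2) = -6/pi**2.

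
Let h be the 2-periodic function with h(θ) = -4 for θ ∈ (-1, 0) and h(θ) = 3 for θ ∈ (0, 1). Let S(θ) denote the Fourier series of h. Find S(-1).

At θ = -1 the one-sided limits are h(-1^-) = 3 and h(-1^+) = -4.
By Dirichlet's theorem the series converges to their average, [(3) + (-4)]/2 = -1/2.

-1/2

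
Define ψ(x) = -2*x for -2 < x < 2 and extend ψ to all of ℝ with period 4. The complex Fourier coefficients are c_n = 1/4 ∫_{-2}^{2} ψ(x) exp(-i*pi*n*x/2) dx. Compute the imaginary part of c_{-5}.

Since ψ is real-valued, Im(c_{-5}) = -1/4 ∫_{-2}^{2} ψ(x) sin(-5*pi*x/2) dx = b_{5}/2.
ψ is odd and sin(-5*pi*x/2) is odd, so the integrand is even: ∫_{-2}^{2} ψ(x) sin(-5*pi*x/2) dx = 2∫_0^{2} ψ(x) sin(-5*pi*x/2) dx.
Integrating by parts (boundary term plus one more integral), an antiderivative of (-2*x) sin(-5*pi*x/2) is -4*x*cos(5*pi*x/2)/(5*pi) + 8*sin(5*pi*x/2)/(25*pi**2); evaluating from 0 to 2: ∫_{0}^{2} (-2*x) sin(-5*pi*x/2) dx = (8/(5*pi)) - (0) = 8/(5*pi).
So ∫_{-2}^{2} ψ(x) sin(-5*pi*x/2) dx = 16/(5*pi).
Hence Im(c_{-5}) = (-1/4)·(16/(5*pi)) = -4/(5*pi).

-4/(5*pi)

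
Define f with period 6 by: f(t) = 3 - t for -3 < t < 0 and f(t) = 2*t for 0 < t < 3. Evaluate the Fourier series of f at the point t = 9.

6

t = 9 differs from t = 3 by 1 full period(s), and the series is 6-periodic.
f is continuous at t = 3 with value 6, so the series converges to 6 there.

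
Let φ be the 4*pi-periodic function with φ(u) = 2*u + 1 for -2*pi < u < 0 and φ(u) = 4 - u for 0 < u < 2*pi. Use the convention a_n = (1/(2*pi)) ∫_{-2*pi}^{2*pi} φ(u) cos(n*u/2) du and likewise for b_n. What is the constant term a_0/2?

5/2 - 3*pi/2

a_0 = (1/(2*pi)) ∫_{-2*pi}^{2*pi} φ(u) du = (1/(2*pi)) · (2*pi*(5 - 3*pi)) = 5 - 3*pi.
So the constant term a_0/2 = 5/2 - 3*pi/2.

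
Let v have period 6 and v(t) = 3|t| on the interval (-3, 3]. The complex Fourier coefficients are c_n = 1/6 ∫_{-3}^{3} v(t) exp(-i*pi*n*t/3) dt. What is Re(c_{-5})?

Since v is real-valued, Re(c_{-5}) = 1/6 ∫_{-3}^{3} v(t) cos(-5*pi*t/3) dt = a_{5}/2.
v is even and cos(-5*pi*t/3) is even, so the integrand is even: ∫_{-3}^{3} v(t) cos(-5*pi*t/3) dt = 2∫_0^{3} v(t) cos(-5*pi*t/3) dt.
Integrating by parts (boundary term plus one more integral), an antiderivative of (3*t) cos(-5*pi*t/3) is 9*t*sin(5*pi*t/3)/(5*pi) + 27*cos(5*pi*t/3)/(25*pi**2); evaluating from 0 to 3: ∫_{0}^{3} (3*t) cos(-5*pi*t/3) dt = (-27/(25*pi**2)) - (27/(25*pi**2)) = -54/(25*pi**2).
So ∫_{-3}^{3} v(t) cos(-5*pi*t/3) dt = -108/(25*pi**2).
Hence Re(c_{-5}) = (1/6)·(-108/(25*pi**2)) = -18/(25*pi**2).

-18/(25*pi**2)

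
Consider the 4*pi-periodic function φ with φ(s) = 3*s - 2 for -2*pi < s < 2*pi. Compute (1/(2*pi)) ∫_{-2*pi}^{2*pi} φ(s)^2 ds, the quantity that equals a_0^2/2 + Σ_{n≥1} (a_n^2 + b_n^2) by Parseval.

(1/(2*pi)) ∫_{-2*pi}^{2*pi} φ(s)^2 ds = (1/(2*pi)) · (16*pi + 48*pi**3) = 8 + 24*pi**2.

8 + 24*pi**2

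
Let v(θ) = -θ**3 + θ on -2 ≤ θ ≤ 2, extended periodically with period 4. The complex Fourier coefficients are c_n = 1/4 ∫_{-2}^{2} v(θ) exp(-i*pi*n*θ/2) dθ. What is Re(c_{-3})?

Since v is real-valued, Re(c_{-3}) = 1/4 ∫_{-2}^{2} v(θ) cos(-3*pi*θ/2) dθ = a_{3}/2.
(v is odd, so the integrand is odd over a symmetric interval and the integral vanishes.)

0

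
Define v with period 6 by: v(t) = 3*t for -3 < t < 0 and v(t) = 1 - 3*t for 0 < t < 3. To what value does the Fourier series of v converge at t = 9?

-17/2

t = 9 differs from t = 3 by 1 full period(s), and the series is 6-periodic.
At t = 3 the one-sided limits are v(3^-) = -8 and v(3^+) = -9.
By Dirichlet's theorem the series converges to their average, [(-8) + (-9)]/2 = -17/2.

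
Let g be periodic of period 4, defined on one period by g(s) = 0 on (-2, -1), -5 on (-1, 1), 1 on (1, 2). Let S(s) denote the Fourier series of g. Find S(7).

s = 7 differs from s = -1 by 2 full period(s), and the series is 4-periodic.
At s = -1 the one-sided limits are g(-1^-) = 0 and g(-1^+) = -5.
By Dirichlet's theorem the series converges to their average, [(0) + (-5)]/2 = -5/2.

-5/2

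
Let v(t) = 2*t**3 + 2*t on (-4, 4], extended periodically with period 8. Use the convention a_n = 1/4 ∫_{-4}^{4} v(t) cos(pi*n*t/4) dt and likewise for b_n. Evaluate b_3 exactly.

b_3 = 1/4 ∫_{-4}^{4} v(t) sin(3*pi*t/4) dt.
v is odd and sin(3*pi*t/4) is odd, so the integrand is even and b_3 = 1/2 ∫_0^{4} v(t) sin(3*pi*t/4) dt.
Integrating by parts three times (tabular method), an antiderivative of (2*t**3 + 2*t) sin(3*pi*t/4) is -8*t**3*cos(3*pi*t/4)/(3*pi) + 32*t**2*sin(3*pi*t/4)/(3*pi**2) - 8*t*cos(3*pi*t/4)/(3*pi) + 256*t*cos(3*pi*t/4)/(9*pi**3) - 1024*sin(3*pi*t/4)/(27*pi**4) + 32*sin(3*pi*t/4)/(9*pi**2); evaluating from 0 to 4: ∫_{0}^{4} (2*t**3 + 2*t) sin(3*pi*t/4) dt = (32*(-32 + 51*pi**2)/(9*pi**3)) - (0) = 32*(-32 + 51*pi**2)/(9*pi**3).
Hence b_3 = (1/2)·(32*(-32 + 51*pi**2)/(9*pi**3)) = 16*(-32 + 51*pi**2)/(9*pi**3).

16*(-32 + 51*pi**2)/(9*pi**3)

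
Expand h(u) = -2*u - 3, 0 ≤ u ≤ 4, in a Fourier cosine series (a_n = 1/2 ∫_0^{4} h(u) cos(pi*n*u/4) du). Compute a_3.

32/(9*pi**2)

a_3 = 1/2 ∫_0^{4} (-2*u - 3) cos(3*pi*u/4) du.
Integrating by parts (boundary term plus one more integral), an antiderivative of (-2*u - 3) cos(3*pi*u/4) is -8*u*sin(3*pi*u/4)/(3*pi) - 4*sin(3*pi*u/4)/pi - 32*cos(3*pi*u/4)/(9*pi**2); evaluating from 0 to 4: ∫_{0}^{4} (-2*u - 3) cos(3*pi*u/4) du = (32/(9*pi**2)) - (-32/(9*pi**2)) = 64/(9*pi**2).
Hence a_3 = (1/2)·(64/(9*pi**2)) = 32/(9*pi**2).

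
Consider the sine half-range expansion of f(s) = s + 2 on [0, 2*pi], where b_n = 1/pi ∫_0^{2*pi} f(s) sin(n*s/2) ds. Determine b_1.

b_1 = 1/pi ∫_0^{2*pi} (s + 2) sin(s/2) ds.
Integrating by parts (boundary term plus one more integral), an antiderivative of (s + 2) sin(s/2) is -2*s*cos(s/2) + 4*sin(s/2) - 4*cos(s/2); evaluating from 0 to 2*pi: ∫_{0}^{2*pi} (s + 2) sin(s/2) ds = (4 + 4*pi) - (-4) = 8 + 4*pi.
Hence b_1 = (1/pi)·(8 + 4*pi) = 8/pi + 4.

8/pi + 4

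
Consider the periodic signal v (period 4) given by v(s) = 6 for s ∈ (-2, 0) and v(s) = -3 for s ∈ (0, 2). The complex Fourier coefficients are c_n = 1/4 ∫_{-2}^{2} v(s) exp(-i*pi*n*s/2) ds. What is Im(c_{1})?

9/pi

Since v is real-valued, Im(c_{1}) = -1/4 ∫_{-2}^{2} v(s) sin(pi*s/2) ds = -b_{1}/2.
Split the integral at the breakpoints.
Directly, an antiderivative of (6) sin(pi*s/2) is -12*cos(pi*s/2)/pi; evaluating from -2 to 0: ∫_{-2}^{0} (6) sin(pi*s/2) ds = (-12/pi) - (12/pi) = -24/pi.
Directly, an antiderivative of (-3) sin(pi*s/2) is 6*cos(pi*s/2)/pi; evaluating from 0 to 2: ∫_{0}^{2} (-3) sin(pi*s/2) ds = (-6/pi) - (6/pi) = -12/pi.
So ∫_{-2}^{2} v(s) sin(pi*s/2) ds = -36/pi.
Hence Im(c_{1}) = (-1/4)·(-36/pi) = 9/pi.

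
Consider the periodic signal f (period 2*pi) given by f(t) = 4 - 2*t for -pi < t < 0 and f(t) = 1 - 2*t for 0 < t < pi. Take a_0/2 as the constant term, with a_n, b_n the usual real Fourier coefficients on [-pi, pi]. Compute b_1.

-4 - 6/pi

b_1 = 1/pi ∫_{-pi}^{pi} f(t) sin(t) dt.
Split the integral at the breakpoints.
Integrating by parts (boundary term plus one more integral), an antiderivative of (4 - 2*t) sin(t) is 2*t*cos(t) - 2*sin(t) - 4*cos(t); evaluating from -pi to 0: ∫_{-pi}^{0} (4 - 2*t) sin(t) dt = (-4) - (4 + 2*pi) = -8 - 2*pi.
Integrating by parts (boundary term plus one more integral), an antiderivative of (1 - 2*t) sin(t) is 2*t*cos(t) - 2*sin(t) - cos(t); evaluating from 0 to pi: ∫_{0}^{pi} (1 - 2*t) sin(t) dt = (1 - 2*pi) - (-1) = 2 - 2*pi.
Summing the pieces and multiplying by (1/pi) gives b_1 = -4 - 6/pi.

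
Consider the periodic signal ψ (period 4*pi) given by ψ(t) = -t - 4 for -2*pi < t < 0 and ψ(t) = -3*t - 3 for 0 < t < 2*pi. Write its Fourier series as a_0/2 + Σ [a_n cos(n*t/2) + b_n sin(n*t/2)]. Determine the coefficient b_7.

b_7 = (1/(2*pi)) ∫_{-2*pi}^{2*pi} ψ(t) sin(7*t/2) dt.
Split the integral at the breakpoints.
Integrating by parts (boundary term plus one more integral), an antiderivative of (-t - 4) sin(7*t/2) is 2*t*cos(7*t/2)/7 - 4*sin(7*t/2)/49 + 8*cos(7*t/2)/7; evaluating from -2*pi to 0: ∫_{-2*pi}^{0} (-t - 4) sin(7*t/2) dt = (8/7) - (-8/7 + 4*pi/7) = 16/7 - 4*pi/7.
Integrating by parts (boundary term plus one more integral), an antiderivative of (-3*t - 3) sin(7*t/2) is 6*t*cos(7*t/2)/7 - 12*sin(7*t/2)/49 + 6*cos(7*t/2)/7; evaluating from 0 to 2*pi: ∫_{0}^{2*pi} (-3*t - 3) sin(7*t/2) dt = (-12*pi/7 - 6/7) - (6/7) = -12*pi/7 - 12/7.
Summing the pieces and multiplying by (1/(2*pi)) gives b_7 = 2*(1 - 4*pi)/(7*pi).

2*(1 - 4*pi)/(7*pi)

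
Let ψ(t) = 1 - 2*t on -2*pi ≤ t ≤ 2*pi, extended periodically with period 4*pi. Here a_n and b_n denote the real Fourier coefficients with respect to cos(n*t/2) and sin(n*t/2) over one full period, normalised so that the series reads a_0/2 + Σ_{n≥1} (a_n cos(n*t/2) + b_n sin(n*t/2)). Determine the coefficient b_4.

b_4 = (1/(2*pi)) ∫_{-2*pi}^{2*pi} ψ(t) sin(2*t) dt.
Integrating by parts (boundary term plus one more integral), an antiderivative of (1 - 2*t) sin(2*t) is t*cos(2*t) - sin(2*t)/2 - cos(2*t)/2; evaluating from -2*pi to 2*pi: ∫_{-2*pi}^{2*pi} (1 - 2*t) sin(2*t) dt = (-1/2 + 2*pi) - (-2*pi - 1/2) = 4*pi.
Hence b_4 = (1/(2*pi))·(4*pi) = 2.

2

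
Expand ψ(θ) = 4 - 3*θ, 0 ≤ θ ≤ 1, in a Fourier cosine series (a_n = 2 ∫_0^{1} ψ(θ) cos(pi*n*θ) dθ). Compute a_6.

a_6 = 2 ∫_0^{1} (4 - 3*θ) cos(6*pi*θ) dθ.
Integrating by parts (boundary term plus one more integral), an antiderivative of (4 - 3*θ) cos(6*pi*θ) is -θ*sin(6*pi*θ)/(2*pi) + 2*sin(6*pi*θ)/(3*pi) - cos(6*pi*θ)/(12*pi**2); evaluating from 0 to 1: ∫_{0}^{1} (4 - 3*θ) cos(6*pi*θ) dθ = (-1/(12*pi**2)) - (-1/(12*pi**2)) = 0.
Hence a_6 = 2·(0) = 0.

0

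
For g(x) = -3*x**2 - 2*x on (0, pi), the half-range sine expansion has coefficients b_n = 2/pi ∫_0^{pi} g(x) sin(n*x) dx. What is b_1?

-6*pi - 4 + 24/pi

b_1 = 2/pi ∫_0^{pi} (-3*x**2 - 2*x) sin(x) dx.
Integrating by parts twice (tabular method), an antiderivative of (-3*x**2 - 2*x) sin(x) is 3*x**2*cos(x) - 6*x*sin(x) + 2*x*cos(x) - 2*sin(x) - 6*cos(x); evaluating from 0 to pi: ∫_{0}^{pi} (-3*x**2 - 2*x) sin(x) dx = (-3*pi**2 - 2*pi + 6) - (-6) = -3*pi**2 - 2*pi + 12.
Hence b_1 = (2/pi)·(-3*pi**2 - 2*pi + 12) = -6*pi - 4 + 24/pi.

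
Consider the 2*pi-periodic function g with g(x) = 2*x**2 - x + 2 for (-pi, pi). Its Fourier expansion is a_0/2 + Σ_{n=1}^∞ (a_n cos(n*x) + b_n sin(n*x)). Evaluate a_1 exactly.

a_1 = 1/pi ∫_{-pi}^{pi} g(x) cos(x) dx.
Integrating by parts twice (tabular method), an antiderivative of (2*x**2 - x + 2) cos(x) is 2*x**2*sin(x) - x*sin(x) + 4*x*cos(x) - 2*sin(x) - cos(x); evaluating from -pi to pi: ∫_{-pi}^{pi} (2*x**2 - x + 2) cos(x) dx = (1 - 4*pi) - (1 + 4*pi) = -8*pi.
Hence a_1 = (1/pi)·(-8*pi) = -8.

-8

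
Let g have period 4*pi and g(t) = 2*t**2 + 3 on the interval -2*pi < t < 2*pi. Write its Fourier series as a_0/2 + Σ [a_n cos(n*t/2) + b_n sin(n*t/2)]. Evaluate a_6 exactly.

a_6 = (1/(2*pi)) ∫_{-2*pi}^{2*pi} g(t) cos(3*t) dt.
g is even and cos(3*t) is even, so the integrand is even and a_6 = 1/pi ∫_0^{2*pi} g(t) cos(3*t) dt.
Integrating by parts twice (tabular method), an antiderivative of (2*t**2 + 3) cos(3*t) is 2*t**2*sin(3*t)/3 + 4*t*cos(3*t)/9 + 23*sin(3*t)/27; evaluating from 0 to 2*pi: ∫_{0}^{2*pi} (2*t**2 + 3) cos(3*t) dt = (8*pi/9) - (0) = 8*pi/9.
Hence a_6 = (1/pi)·(8*pi/9) = 8/9.

8/9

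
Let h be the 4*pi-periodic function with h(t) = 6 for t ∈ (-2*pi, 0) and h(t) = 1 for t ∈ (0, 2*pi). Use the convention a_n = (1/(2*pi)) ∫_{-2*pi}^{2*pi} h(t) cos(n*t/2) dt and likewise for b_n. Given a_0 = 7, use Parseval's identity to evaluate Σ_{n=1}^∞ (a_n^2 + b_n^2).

25/2

Parseval: a_0^2/2 + Σ_{n≥1} (a_n^2+b_n^2) = (1/(2*pi)) ∫_{-2*pi}^{2*pi} h(t)^2 dt = 37.
Subtract a_0^2/2 = 49/2: Σ (a_n^2+b_n^2) = 25/2.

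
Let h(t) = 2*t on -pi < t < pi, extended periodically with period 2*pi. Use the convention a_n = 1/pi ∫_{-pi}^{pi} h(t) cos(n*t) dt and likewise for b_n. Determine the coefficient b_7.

4/7

b_7 = 1/pi ∫_{-pi}^{pi} h(t) sin(7*t) dt.
h is odd and sin(7*t) is odd, so the integrand is even and b_7 = 2/pi ∫_0^{pi} h(t) sin(7*t) dt.
Integrating by parts (boundary term plus one more integral), an antiderivative of (2*t) sin(7*t) is -2*t*cos(7*t)/7 + 2*sin(7*t)/49; evaluating from 0 to pi: ∫_{0}^{pi} (2*t) sin(7*t) dt = (2*pi/7) - (0) = 2*pi/7.
Hence b_7 = (2/pi)·(2*pi/7) = 4/7.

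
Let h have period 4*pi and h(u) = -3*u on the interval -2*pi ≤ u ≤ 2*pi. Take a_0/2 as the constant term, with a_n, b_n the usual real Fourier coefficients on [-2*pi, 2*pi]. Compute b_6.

2

b_6 = (1/(2*pi)) ∫_{-2*pi}^{2*pi} h(u) sin(3*u) du.
h is odd and sin(3*u) is odd, so the integrand is even and b_6 = 1/pi ∫_0^{2*pi} h(u) sin(3*u) du.
Integrating by parts (boundary term plus one more integral), an antiderivative of (-3*u) sin(3*u) is u*cos(3*u) - sin(3*u)/3; evaluating from 0 to 2*pi: ∫_{0}^{2*pi} (-3*u) sin(3*u) du = (2*pi) - (0) = 2*pi.
Hence b_6 = (1/pi)·(2*pi) = 2.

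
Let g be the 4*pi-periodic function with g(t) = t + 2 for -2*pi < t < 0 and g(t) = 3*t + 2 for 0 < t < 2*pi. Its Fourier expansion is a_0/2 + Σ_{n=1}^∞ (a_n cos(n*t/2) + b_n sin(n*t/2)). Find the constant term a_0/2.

a_0 = (1/(2*pi)) ∫_{-2*pi}^{2*pi} g(t) dt = (1/(2*pi)) · (4*pi*(2 + pi)) = 4 + 2*pi.
So the constant term a_0/2 = 2 + pi.

2 + pi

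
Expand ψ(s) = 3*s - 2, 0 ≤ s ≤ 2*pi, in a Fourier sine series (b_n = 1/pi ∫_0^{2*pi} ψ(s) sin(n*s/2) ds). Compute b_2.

-6

b_2 = 1/pi ∫_0^{2*pi} (3*s - 2) sin(s) ds.
Integrating by parts (boundary term plus one more integral), an antiderivative of (3*s - 2) sin(s) is -3*s*cos(s) + 3*sin(s) + 2*cos(s); evaluating from 0 to 2*pi: ∫_{0}^{2*pi} (3*s - 2) sin(s) ds = (2 - 6*pi) - (2) = -6*pi.
Hence b_2 = (1/pi)·(-6*pi) = -6.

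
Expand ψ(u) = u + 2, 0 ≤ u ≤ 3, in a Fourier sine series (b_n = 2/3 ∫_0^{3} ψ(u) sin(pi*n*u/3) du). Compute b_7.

b_7 = 2/3 ∫_0^{3} (u + 2) sin(7*pi*u/3) du.
Integrating by parts (boundary term plus one more integral), an antiderivative of (u + 2) sin(7*pi*u/3) is -3*u*cos(7*pi*u/3)/(7*pi) + 9*sin(7*pi*u/3)/(49*pi**2) - 6*cos(7*pi*u/3)/(7*pi); evaluating from 0 to 3: ∫_{0}^{3} (u + 2) sin(7*pi*u/3) du = (15/(7*pi)) - (-6/(7*pi)) = 3/pi.
Hence b_7 = (2/3)·(3/pi) = 2/pi.

2/pi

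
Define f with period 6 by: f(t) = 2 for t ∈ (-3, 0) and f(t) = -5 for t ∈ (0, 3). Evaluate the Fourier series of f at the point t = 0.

At t = 0 the one-sided limits are f(0^-) = 2 and f(0^+) = -5.
By Dirichlet's theorem the series converges to their average, [(2) + (-5)]/2 = -3/2.

-3/2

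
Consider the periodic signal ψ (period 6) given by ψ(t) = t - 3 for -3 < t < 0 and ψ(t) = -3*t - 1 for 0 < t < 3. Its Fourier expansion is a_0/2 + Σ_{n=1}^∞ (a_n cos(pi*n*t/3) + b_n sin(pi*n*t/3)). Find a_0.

-10

a_0 = 1/3 ∫_{-3}^{3} ψ(t) dt = 1/3 · (-30) = -10.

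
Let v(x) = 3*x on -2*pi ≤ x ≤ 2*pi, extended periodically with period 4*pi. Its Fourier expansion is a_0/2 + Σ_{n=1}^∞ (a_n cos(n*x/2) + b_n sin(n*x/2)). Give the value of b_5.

b_5 = (1/(2*pi)) ∫_{-2*pi}^{2*pi} v(x) sin(5*x/2) dx.
v is odd and sin(5*x/2) is odd, so the integrand is even and b_5 = 1/pi ∫_0^{2*pi} v(x) sin(5*x/2) dx.
Integrating by parts (boundary term plus one more integral), an antiderivative of (3*x) sin(5*x/2) is -6*x*cos(5*x/2)/5 + 12*sin(5*x/2)/25; evaluating from 0 to 2*pi: ∫_{0}^{2*pi} (3*x) sin(5*x/2) dx = (12*pi/5) - (0) = 12*pi/5.
Hence b_5 = (1/pi)·(12*pi/5) = 12/5.

12/5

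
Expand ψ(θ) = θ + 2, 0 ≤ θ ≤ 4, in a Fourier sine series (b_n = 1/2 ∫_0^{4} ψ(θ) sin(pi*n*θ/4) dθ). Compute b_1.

16/pi

b_1 = 1/2 ∫_0^{4} (θ + 2) sin(pi*θ/4) dθ.
Integrating by parts (boundary term plus one more integral), an antiderivative of (θ + 2) sin(pi*θ/4) is -4*θ*cos(pi*θ/4)/pi + 16*sin(pi*θ/4)/pi**2 - 8*cos(pi*θ/4)/pi; evaluating from 0 to 4: ∫_{0}^{4} (θ + 2) sin(pi*θ/4) dθ = (24/pi) - (-8/pi) = 32/pi.
Hence b_1 = (1/2)·(32/pi) = 16/pi.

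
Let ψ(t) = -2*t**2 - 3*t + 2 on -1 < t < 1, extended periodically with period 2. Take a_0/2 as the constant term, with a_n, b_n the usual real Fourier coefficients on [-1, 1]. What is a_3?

a_3 = ∫_{-1}^{1} ψ(t) cos(3*pi*t) dt.
Integrating by parts twice (tabular method), an antiderivative of (-2*t**2 - 3*t + 2) cos(3*pi*t) is -2*t**2*sin(3*pi*t)/(3*pi) - t*sin(3*pi*t)/pi - 4*t*cos(3*pi*t)/(9*pi**2) + 4*sin(3*pi*t)/(27*pi**3) + 2*sin(3*pi*t)/(3*pi) - cos(3*pi*t)/(3*pi**2); evaluating from -1 to 1: ∫_{-1}^{1} (-2*t**2 - 3*t + 2) cos(3*pi*t) dt = (7/(9*pi**2)) - (-1/(9*pi**2)) = 8/(9*pi**2).
Hence a_3 = 8/(9*pi**2).

8/(9*pi**2)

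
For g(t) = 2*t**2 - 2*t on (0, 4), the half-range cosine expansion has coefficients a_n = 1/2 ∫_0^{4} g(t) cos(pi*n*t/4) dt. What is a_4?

8/pi**2

a_4 = 1/2 ∫_0^{4} (2*t**2 - 2*t) cos(pi*t) dt.
Integrating by parts twice (tabular method), an antiderivative of (2*t**2 - 2*t) cos(pi*t) is 2*t**2*sin(pi*t)/pi - 2*t*sin(pi*t)/pi + 4*t*cos(pi*t)/pi**2 - 4*sin(pi*t)/pi**3 - 2*cos(pi*t)/pi**2; evaluating from 0 to 4: ∫_{0}^{4} (2*t**2 - 2*t) cos(pi*t) dt = (14/pi**2) - (-2/pi**2) = 16/pi**2.
Hence a_4 = (1/2)·(16/pi**2) = 8/pi**2.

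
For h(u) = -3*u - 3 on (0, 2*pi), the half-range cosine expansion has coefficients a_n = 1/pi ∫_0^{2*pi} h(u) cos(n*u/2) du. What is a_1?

24/pi

a_1 = 1/pi ∫_0^{2*pi} (-3*u - 3) cos(u/2) du.
Integrating by parts (boundary term plus one more integral), an antiderivative of (-3*u - 3) cos(u/2) is -6*u*sin(u/2) - 6*sin(u/2) - 12*cos(u/2); evaluating from 0 to 2*pi: ∫_{0}^{2*pi} (-3*u - 3) cos(u/2) du = (12) - (-12) = 24.
Hence a_1 = (1/pi)·(24) = 24/pi.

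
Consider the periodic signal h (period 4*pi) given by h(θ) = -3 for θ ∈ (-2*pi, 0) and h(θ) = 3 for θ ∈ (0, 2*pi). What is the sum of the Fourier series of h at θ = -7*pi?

θ = -7*pi differs from θ = pi by -2 full period(s), and the series is 4*pi-periodic.
h is continuous at θ = pi with value 3, so the series converges to 3 there.

3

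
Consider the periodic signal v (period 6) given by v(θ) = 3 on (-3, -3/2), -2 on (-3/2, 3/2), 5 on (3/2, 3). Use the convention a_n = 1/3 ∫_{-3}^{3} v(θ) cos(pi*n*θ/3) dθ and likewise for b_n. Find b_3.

b_3 = 1/3 ∫_{-3}^{3} v(θ) sin(pi*θ) dθ.
Split the integral at the breakpoints.
Directly, an antiderivative of (3) sin(pi*θ) is -3*cos(pi*θ)/pi; evaluating from -3 to -3/2: ∫_{-3}^{-3/2} (3) sin(pi*θ) dθ = (0) - (3/pi) = -3/pi.
Directly, an antiderivative of (-2) sin(pi*θ) is 2*cos(pi*θ)/pi; evaluating from -3/2 to 3/2: ∫_{-3/2}^{3/2} (-2) sin(pi*θ) dθ = (0) - (0) = 0.
Directly, an antiderivative of (5) sin(pi*θ) is -5*cos(pi*θ)/pi; evaluating from 3/2 to 3: ∫_{3/2}^{3} (5) sin(pi*θ) dθ = (5/pi) - (0) = 5/pi.
Summing the pieces and multiplying by (1/3) gives b_3 = 2/(3*pi).

2/(3*pi)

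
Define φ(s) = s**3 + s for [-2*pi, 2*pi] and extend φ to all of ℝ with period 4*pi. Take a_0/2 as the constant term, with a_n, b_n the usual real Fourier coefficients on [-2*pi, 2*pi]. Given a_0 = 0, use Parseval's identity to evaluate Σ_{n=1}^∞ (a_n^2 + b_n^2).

Parseval: a_0^2/2 + Σ_{n≥1} (a_n^2+b_n^2) = (1/(2*pi)) ∫_{-2*pi}^{2*pi} φ(s)^2 ds = 8*pi**2*(35 + 168*pi**2 + 240*pi**4)/105.
Subtract a_0^2/2 = 0: Σ (a_n^2+b_n^2) = 8*pi**2*(35 + 168*pi**2 + 240*pi**4)/105.

8*pi**2*(35 + 168*pi**2 + 240*pi**4)/105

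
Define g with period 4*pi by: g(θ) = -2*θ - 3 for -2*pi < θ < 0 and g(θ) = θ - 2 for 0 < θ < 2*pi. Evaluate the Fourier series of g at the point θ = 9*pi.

θ = 9*pi differs from θ = pi by 2 full period(s), and the series is 4*pi-periodic.
g is continuous at θ = pi with value -2 + pi, so the series converges to -2 + pi there.

-2 + pi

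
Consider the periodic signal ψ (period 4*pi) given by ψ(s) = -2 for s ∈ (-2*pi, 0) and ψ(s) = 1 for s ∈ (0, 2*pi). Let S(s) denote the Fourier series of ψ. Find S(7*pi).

s = 7*pi differs from s = -pi by 2 full period(s), and the series is 4*pi-periodic.
ψ is continuous at s = -pi with value -2, so the series converges to -2 there.

-2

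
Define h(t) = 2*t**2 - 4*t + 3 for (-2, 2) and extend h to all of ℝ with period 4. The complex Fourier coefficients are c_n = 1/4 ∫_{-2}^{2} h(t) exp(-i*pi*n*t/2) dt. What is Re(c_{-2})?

4/pi**2

Since h is real-valued, Re(c_{-2}) = 1/4 ∫_{-2}^{2} h(t) cos(-pi*t) dt = a_{2}/2.
Integrating by parts twice (tabular method), an antiderivative of (2*t**2 - 4*t + 3) cos(-pi*t) is 2*t**2*sin(pi*t)/pi - 4*t*sin(pi*t)/pi + 4*t*cos(pi*t)/pi**2 - 4*sin(pi*t)/pi**3 + 3*sin(pi*t)/pi - 4*cos(pi*t)/pi**2; evaluating from -2 to 2: ∫_{-2}^{2} (2*t**2 - 4*t + 3) cos(-pi*t) dt = (4/pi**2) - (-12/pi**2) = 16/pi**2.
Hence Re(c_{-2}) = (1/4)·(16/pi**2) = 4/pi**2.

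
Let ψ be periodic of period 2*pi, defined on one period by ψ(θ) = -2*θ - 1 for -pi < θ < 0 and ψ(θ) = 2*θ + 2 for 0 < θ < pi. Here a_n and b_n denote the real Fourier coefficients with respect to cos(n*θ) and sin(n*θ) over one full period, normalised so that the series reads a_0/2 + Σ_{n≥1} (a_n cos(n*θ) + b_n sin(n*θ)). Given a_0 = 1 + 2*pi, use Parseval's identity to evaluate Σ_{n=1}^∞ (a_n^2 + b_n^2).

Parseval: a_0^2/2 + Σ_{n≥1} (a_n^2+b_n^2) = 1/pi ∫_{-pi}^{pi} ψ(θ)^2 dθ = 5 + 2*pi + 8*pi**2/3.
Subtract a_0^2/2 = (1 + 2*pi)**2/2: Σ (a_n^2+b_n^2) = 9/2 + 2*pi**2/3.

9/2 + 2*pi**2/3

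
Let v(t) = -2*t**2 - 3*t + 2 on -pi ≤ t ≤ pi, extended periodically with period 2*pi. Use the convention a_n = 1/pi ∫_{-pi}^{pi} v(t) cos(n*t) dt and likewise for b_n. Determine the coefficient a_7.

a_7 = 1/pi ∫_{-pi}^{pi} v(t) cos(7*t) dt.
Integrating by parts twice (tabular method), an antiderivative of (-2*t**2 - 3*t + 2) cos(7*t) is -2*t**2*sin(7*t)/7 - 3*t*sin(7*t)/7 - 4*t*cos(7*t)/49 + 102*sin(7*t)/343 - 3*cos(7*t)/49; evaluating from -pi to pi: ∫_{-pi}^{pi} (-2*t**2 - 3*t + 2) cos(7*t) dt = (3/49 + 4*pi/49) - (3/49 - 4*pi/49) = 8*pi/49.
Hence a_7 = (1/pi)·(8*pi/49) = 8/49.

8/49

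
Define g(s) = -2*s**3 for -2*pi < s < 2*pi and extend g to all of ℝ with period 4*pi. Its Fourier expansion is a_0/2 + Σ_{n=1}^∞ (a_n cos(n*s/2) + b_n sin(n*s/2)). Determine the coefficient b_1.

b_1 = (1/(2*pi)) ∫_{-2*pi}^{2*pi} g(s) sin(s/2) ds.
g is odd and sin(s/2) is odd, so the integrand is even and b_1 = 1/pi ∫_0^{2*pi} g(s) sin(s/2) ds.
Integrating by parts three times (tabular method), an antiderivative of (-2*s**3) sin(s/2) is 4*s**3*cos(s/2) - 24*s**2*sin(s/2) - 96*s*cos(s/2) + 192*sin(s/2); evaluating from 0 to 2*pi: ∫_{0}^{2*pi} (-2*s**3) sin(s/2) ds = (32*pi*(6 - pi**2)) - (0) = 32*pi*(6 - pi**2).
Hence b_1 = (1/pi)·(32*pi*(6 - pi**2)) = 192 - 32*pi**2.

192 - 32*pi**2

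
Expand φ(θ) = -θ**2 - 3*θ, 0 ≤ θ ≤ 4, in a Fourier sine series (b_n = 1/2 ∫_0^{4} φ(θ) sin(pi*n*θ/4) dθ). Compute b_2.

28/pi

b_2 = 1/2 ∫_0^{4} (-θ**2 - 3*θ) sin(pi*θ/2) dθ.
Integrating by parts twice (tabular method), an antiderivative of (-θ**2 - 3*θ) sin(pi*θ/2) is 2*θ**2*cos(pi*θ/2)/pi - 8*θ*sin(pi*θ/2)/pi**2 + 6*θ*cos(pi*θ/2)/pi - 12*sin(pi*θ/2)/pi**2 - 16*cos(pi*θ/2)/pi**3; evaluating from 0 to 4: ∫_{0}^{4} (-θ**2 - 3*θ) sin(pi*θ/2) dθ = (-16/pi**3 + 56/pi) - (-16/pi**3) = 56/pi.
Hence b_2 = (1/2)·(56/pi) = 28/pi.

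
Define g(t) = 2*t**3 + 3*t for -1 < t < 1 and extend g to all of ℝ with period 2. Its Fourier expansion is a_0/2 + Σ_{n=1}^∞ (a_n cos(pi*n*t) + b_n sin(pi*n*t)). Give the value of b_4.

b_4 = ∫_{-1}^{1} g(t) sin(4*pi*t) dt.
g is odd and sin(4*pi*t) is odd, so the integrand is even and b_4 = 2 ∫_0^{1} g(t) sin(4*pi*t) dt.
Integrating by parts three times (tabular method), an antiderivative of (2*t**3 + 3*t) sin(4*pi*t) is -t**3*cos(4*pi*t)/(2*pi) + 3*t**2*sin(4*pi*t)/(8*pi**2) - 3*t*cos(4*pi*t)/(4*pi) + 3*t*cos(4*pi*t)/(16*pi**3) - 3*sin(4*pi*t)/(64*pi**4) + 3*sin(4*pi*t)/(16*pi**2); evaluating from 0 to 1: ∫_{0}^{1} (2*t**3 + 3*t) sin(4*pi*t) dt = ((3 - 20*pi**2)/(16*pi**3)) - (0) = (3 - 20*pi**2)/(16*pi**3).
Hence b_4 = 2·((3 - 20*pi**2)/(16*pi**3)) = (3 - 20*pi**2)/(8*pi**3).

(3 - 20*pi**2)/(8*pi**3)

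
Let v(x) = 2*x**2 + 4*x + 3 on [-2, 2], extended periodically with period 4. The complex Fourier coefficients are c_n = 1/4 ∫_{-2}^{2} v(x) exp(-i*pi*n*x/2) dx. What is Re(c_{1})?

Since v is real-valued, Re(c_{1}) = 1/4 ∫_{-2}^{2} v(x) cos(pi*x/2) dx = a_{1}/2.
Integrating by parts twice (tabular method), an antiderivative of (2*x**2 + 4*x + 3) cos(pi*x/2) is 4*x**2*sin(pi*x/2)/pi + 8*x*sin(pi*x/2)/pi + 16*x*cos(pi*x/2)/pi**2 - 32*sin(pi*x/2)/pi**3 + 6*sin(pi*x/2)/pi + 16*cos(pi*x/2)/pi**2; evaluating from -2 to 2: ∫_{-2}^{2} (2*x**2 + 4*x + 3) cos(pi*x/2) dx = (-48/pi**2) - (16/pi**2) = -64/pi**2.
Hence Re(c_{1}) = (1/4)·(-64/pi**2) = -16/pi**2.

-16/pi**2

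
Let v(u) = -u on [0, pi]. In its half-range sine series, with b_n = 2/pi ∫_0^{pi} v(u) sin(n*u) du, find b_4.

b_4 = 2/pi ∫_0^{pi} (-u) sin(4*u) du.
Integrating by parts (boundary term plus one more integral), an antiderivative of (-u) sin(4*u) is u*cos(4*u)/4 - sin(4*u)/16; evaluating from 0 to pi: ∫_{0}^{pi} (-u) sin(4*u) du = (pi/4) - (0) = pi/4.
Hence b_4 = (2/pi)·(pi/4) = 1/2.

1/2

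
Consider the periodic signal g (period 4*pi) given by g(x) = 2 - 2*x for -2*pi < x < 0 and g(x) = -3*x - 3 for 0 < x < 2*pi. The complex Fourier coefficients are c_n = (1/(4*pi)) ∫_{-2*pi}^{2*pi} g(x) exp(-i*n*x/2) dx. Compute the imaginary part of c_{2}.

-5/2

Since g is real-valued, Im(c_{2}) = -(1/(4*pi)) ∫_{-2*pi}^{2*pi} g(x) sin(x) dx = -b_{2}/2.
Split the integral at the breakpoints.
Integrating by parts (boundary term plus one more integral), an antiderivative of (2 - 2*x) sin(x) is 2*x*cos(x) - 2*sin(x) - 2*cos(x); evaluating from -2*pi to 0: ∫_{-2*pi}^{0} (2 - 2*x) sin(x) dx = (-2) - (-4*pi - 2) = 4*pi.
Integrating by parts (boundary term plus one more integral), an antiderivative of (-3*x - 3) sin(x) is 3*x*cos(x) - 3*sin(x) + 3*cos(x); evaluating from 0 to 2*pi: ∫_{0}^{2*pi} (-3*x - 3) sin(x) dx = (3 + 6*pi) - (3) = 6*pi.
So ∫_{-2*pi}^{2*pi} g(x) sin(x) dx = 10*pi.
Hence Im(c_{2}) = (-1/(4*pi))·(10*pi) = -5/2.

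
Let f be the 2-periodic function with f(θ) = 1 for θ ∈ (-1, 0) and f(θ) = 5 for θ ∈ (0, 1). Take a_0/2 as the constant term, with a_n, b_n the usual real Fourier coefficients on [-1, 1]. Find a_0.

a_0 = ∫_{-1}^{1} f(θ) dθ = 6.

6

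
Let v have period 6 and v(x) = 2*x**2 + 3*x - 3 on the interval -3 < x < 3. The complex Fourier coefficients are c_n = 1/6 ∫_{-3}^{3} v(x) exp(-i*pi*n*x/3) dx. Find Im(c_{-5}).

9/(5*pi)

Since v is real-valued, Im(c_{-5}) = -1/6 ∫_{-3}^{3} v(x) sin(-5*pi*x/3) dx = b_{5}/2.
Integrating by parts twice (tabular method), an antiderivative of (2*x**2 + 3*x - 3) sin(-5*pi*x/3) is 6*x**2*cos(5*pi*x/3)/(5*pi) - 36*x*sin(5*pi*x/3)/(25*pi**2) + 9*x*cos(5*pi*x/3)/(5*pi) - 27*sin(5*pi*x/3)/(25*pi**2) - 9*cos(5*pi*x/3)/(5*pi) - 108*cos(5*pi*x/3)/(125*pi**3); evaluating from -3 to 3: ∫_{-3}^{3} (2*x**2 + 3*x - 3) sin(-5*pi*x/3) dx = (36*(3 - 50*pi**2)/(125*pi**3)) - (18*(6 - 25*pi**2)/(125*pi**3)) = -54/(5*pi).
Hence Im(c_{-5}) = (-1/6)·(-54/(5*pi)) = 9/(5*pi).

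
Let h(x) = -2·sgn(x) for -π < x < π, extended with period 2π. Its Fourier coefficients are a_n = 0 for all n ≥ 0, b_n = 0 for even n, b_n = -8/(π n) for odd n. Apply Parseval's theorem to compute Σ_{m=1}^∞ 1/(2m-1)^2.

Parseval: Σ b_n^2 = (1/π) ∫_{-π}^{π} h(x)^2 dx = 8.
Only odd n contribute, with b_n^2 = 64/(π^2 n^2), so Σ_{m≥1} 1/(2m-1)^2 = π^2·(8)/64 = pi**2/8.

pi**2/8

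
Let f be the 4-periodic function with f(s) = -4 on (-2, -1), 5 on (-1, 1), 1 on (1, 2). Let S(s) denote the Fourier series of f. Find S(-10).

-3/2

s = -10 differs from s = -2 by -2 full period(s), and the series is 4-periodic.
At s = -2 the one-sided limits are f(-2^-) = 1 and f(-2^+) = -4.
By Dirichlet's theorem the series converges to their average, [(1) + (-4)]/2 = -3/2.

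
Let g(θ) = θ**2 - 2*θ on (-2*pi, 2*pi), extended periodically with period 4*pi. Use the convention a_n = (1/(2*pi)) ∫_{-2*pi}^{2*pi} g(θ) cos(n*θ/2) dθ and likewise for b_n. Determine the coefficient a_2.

4

a_2 = (1/(2*pi)) ∫_{-2*pi}^{2*pi} g(θ) cos(θ) dθ.
Integrating by parts twice (tabular method), an antiderivative of (θ**2 - 2*θ) cos(θ) is θ**2*sin(θ) - 2*θ*sin(θ) + 2*θ*cos(θ) - 2*sin(θ) - 2*cos(θ); evaluating from -2*pi to 2*pi: ∫_{-2*pi}^{2*pi} (θ**2 - 2*θ) cos(θ) dθ = (-2 + 4*pi) - (-4*pi - 2) = 8*pi.
Hence a_2 = (1/(2*pi))·(8*pi) = 4.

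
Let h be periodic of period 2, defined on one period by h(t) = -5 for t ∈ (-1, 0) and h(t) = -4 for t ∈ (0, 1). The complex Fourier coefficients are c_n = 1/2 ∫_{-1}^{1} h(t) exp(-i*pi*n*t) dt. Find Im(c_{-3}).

1/(3*pi)

Since h is real-valued, Im(c_{-3}) = -1/2 ∫_{-1}^{1} h(t) sin(-3*pi*t) dt = b_{3}/2.
Split the integral at the breakpoints.
Directly, an antiderivative of (-5) sin(-3*pi*t) is -5*cos(3*pi*t)/(3*pi); evaluating from -1 to 0: ∫_{-1}^{0} (-5) sin(-3*pi*t) dt = (-5/(3*pi)) - (5/(3*pi)) = -10/(3*pi).
Directly, an antiderivative of (-4) sin(-3*pi*t) is -4*cos(3*pi*t)/(3*pi); evaluating from 0 to 1: ∫_{0}^{1} (-4) sin(-3*pi*t) dt = (4/(3*pi)) - (-4/(3*pi)) = 8/(3*pi).
So ∫_{-1}^{1} h(t) sin(-3*pi*t) dt = -2/(3*pi).
Hence Im(c_{-3}) = (-1/2)·(-2/(3*pi)) = 1/(3*pi).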